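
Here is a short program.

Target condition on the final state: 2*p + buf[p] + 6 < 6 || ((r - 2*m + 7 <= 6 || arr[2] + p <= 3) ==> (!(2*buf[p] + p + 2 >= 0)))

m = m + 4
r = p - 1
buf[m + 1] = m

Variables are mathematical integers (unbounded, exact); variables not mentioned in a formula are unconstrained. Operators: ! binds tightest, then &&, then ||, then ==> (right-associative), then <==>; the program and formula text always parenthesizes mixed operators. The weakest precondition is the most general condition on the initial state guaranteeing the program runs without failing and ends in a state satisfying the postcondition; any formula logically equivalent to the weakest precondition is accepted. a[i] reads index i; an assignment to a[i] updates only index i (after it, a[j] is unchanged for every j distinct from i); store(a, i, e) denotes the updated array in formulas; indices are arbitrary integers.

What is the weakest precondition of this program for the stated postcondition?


Working backward. After the program, the postcondition 2*p + buf[p] + 6 < 6 || ((r - 2*m + 7 <= 6 || arr[2] + p <= 3) ==> (!(2*buf[p] + p + 2 >= 0))) must hold; in canonical form it is buf[p] + 2*p < 0 || ((r <= 2*m - 1 || arr[2] + p <= 3) ==> (!(2*buf[p] + p >= -2))).
Before buf[m + 1] := m: store(buf, m + 1, m)[p] + 2*p < 0 || ((r <= 2*m - 1 || arr[2] + p <= 3) ==> (!(2*store(buf, m + 1, m)[p] + p >= -2)))
Before r := p - 1: store(buf, m + 1, m)[p] + 2*p < 0 || ((p <= 2*m || arr[2] + p <= 3) ==> (!(2*store(buf, m + 1, m)[p] + p >= -2)))
Before m := m + 4: store(buf, m + 5, m + 4)[p] + 2*p < 0 || ((p <= 2*m + 8 || arr[2] + p <= 3) ==> (!(2*store(buf, m + 5, m + 4)[p] + p >= -2)))
Answer: WP = store(buf, m + 5, m + 4)[p] + 2*p < 0 || ((p <= 2*m + 8 || arr[2] + p <= 3) ==> (!(2*store(buf, m + 5, m + 4)[p] + p >= -2)))


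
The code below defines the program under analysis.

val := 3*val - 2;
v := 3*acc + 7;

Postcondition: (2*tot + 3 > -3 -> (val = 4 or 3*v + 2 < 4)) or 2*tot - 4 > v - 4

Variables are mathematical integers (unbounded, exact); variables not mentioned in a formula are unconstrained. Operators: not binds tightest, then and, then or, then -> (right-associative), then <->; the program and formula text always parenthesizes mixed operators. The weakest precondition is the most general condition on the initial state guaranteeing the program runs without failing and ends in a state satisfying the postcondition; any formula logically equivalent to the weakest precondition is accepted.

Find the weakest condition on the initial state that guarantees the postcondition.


Working backward. After the program, the postcondition (2*tot + 3 > -3 -> (val = 4 or 3*v + 2 < 4)) or 2*tot - 4 > v - 4 must hold; in canonical form it is (2*tot > -6 -> (val = 4 or 3*v < 2)) or 2*tot > v.
Before v := 3*acc + 7: (2*tot > -6 -> (val = 4 or 9*acc < -19)) or 2*tot > 3*acc + 7
Before val := 3*val - 2: (2*tot > -6 -> (3*val = 6 or 9*acc < -19)) or 2*tot > 3*acc + 7
Answer: WP = (2*tot > -6 -> (3*val = 6 or 9*acc < -19)) or 2*tot > 3*acc + 7


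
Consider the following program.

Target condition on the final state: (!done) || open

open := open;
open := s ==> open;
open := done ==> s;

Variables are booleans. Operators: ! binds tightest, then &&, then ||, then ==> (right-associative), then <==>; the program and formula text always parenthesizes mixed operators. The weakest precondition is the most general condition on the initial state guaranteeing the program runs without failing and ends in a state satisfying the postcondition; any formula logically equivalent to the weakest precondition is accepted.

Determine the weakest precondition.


Working backward. After the program, (!done) || open must hold.
Before open := done ==> s: (!done) || (done ==> s)
Before open := s ==> open: (!done) || (done ==> s)
Before open := open: (!done) || (done ==> s)
Answer: WP = (!done) || (done ==> s)


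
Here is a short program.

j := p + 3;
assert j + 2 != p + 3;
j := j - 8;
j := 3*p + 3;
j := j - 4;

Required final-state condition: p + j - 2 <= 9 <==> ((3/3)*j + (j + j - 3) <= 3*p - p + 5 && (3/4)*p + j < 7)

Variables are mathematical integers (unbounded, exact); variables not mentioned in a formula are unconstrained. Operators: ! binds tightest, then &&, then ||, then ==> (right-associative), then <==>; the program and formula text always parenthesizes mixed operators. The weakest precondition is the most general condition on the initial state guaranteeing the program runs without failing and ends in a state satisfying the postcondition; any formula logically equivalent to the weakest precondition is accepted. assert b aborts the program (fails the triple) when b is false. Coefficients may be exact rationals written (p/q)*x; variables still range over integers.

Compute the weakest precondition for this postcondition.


Working backward. After the program, the postcondition p + j - 2 <= 9 <==> ((3/3)*j + (j + j - 3) <= 3*p - p + 5 && (3/4)*p + j < 7) must hold; in canonical form it is j + p <= 11 <==> (3*j <= 2*p + 8 && j + (3/4)*p < 7).
Before j := j - 4: j + p <= 15 <==> (3*j <= 2*p + 20 && j + (3/4)*p < 11)
Before j := 3*p + 3: 4*p <= 12 <==> (7*p <= 11 && (15/4)*p < 8)
Before j := j - 8: 4*p <= 12 <==> (7*p <= 11 && (15/4)*p < 8)
Before assert j + 2 != p + 3: j != p + 1 && (4*p <= 12 <==> (7*p <= 11 && (15/4)*p < 8))
Before j := p + 3: 4*p <= 12 <==> (7*p <= 11 && (15/4)*p < 8)
Answer: WP = 4*p <= 12 <==> (7*p <= 11 && (15/4)*p < 8)


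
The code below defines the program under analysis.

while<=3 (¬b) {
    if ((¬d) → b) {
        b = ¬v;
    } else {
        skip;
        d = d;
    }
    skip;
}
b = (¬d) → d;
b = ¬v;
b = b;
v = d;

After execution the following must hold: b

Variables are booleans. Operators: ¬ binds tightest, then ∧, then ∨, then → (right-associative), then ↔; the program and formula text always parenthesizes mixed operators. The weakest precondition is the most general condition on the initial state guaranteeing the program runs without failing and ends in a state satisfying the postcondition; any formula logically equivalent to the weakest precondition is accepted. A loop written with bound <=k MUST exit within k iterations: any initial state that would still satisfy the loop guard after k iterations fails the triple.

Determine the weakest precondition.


Working backward. After the program, b must hold.
Before v := d: b
Before b := b: b
Before b := ¬v: ¬v
Before b := (¬d) → d: ¬v
Before the loop (bound <=3), unroll the exhaustion recursion (WP_0 = exit-now case; WP_j = one more guarded iteration, up to j = 3):
  WP_0: b ∧ (¬v)
  WP_1: ((¬b) → ((((¬d) → b) → (¬v)) ∧ ((¬((¬d) → b)) → (b ∧ (¬v))))) ∧ (b → (¬v))
  WP_2: ((¬b) → ((((¬d) → b) → (v → ((((¬d) → (¬v)) → (¬v)) ∧ ((¬((¬d) → (¬v))) → (¬v))))) ∧ ((¬((¬d) → b)) → (((¬b) → ((((¬d) → b) → (¬v)) ∧ ((¬((¬d) → b)) → (b ∧ (¬v))))) ∧ (b → (¬v)))))) ∧ (b → (¬v))
  WP_3: ((¬b) → ((((¬d) → b) → (v → ((((¬d) → (¬v)) → (v → ((((¬d) → (¬v)) → (¬v)) ∧ ((¬((¬d) → (¬v))) → (¬v))))) ∧ ((¬((¬d) → (¬v))) → (v → ((((¬d) → (¬v)) → (¬v)) ∧ ((¬((¬d) → (¬v))) → (¬v)))))))) ∧ ((¬((¬d) → b)) → (((¬b) → ((((¬d) → b) → (v → ((((¬d) → (¬v)) → (¬v)) ∧ ((¬((¬d) → (¬v))) → (¬v))))) ∧ ((¬((¬d) → b)) → (((¬b) → ((((¬d) → b) → (¬v)) ∧ ((¬((¬d) → b)) → (b ∧ (¬v))))) ∧ (b → (¬v)))))) ∧ (b → (¬v)))))) ∧ (b → (¬v))
So before the loop: ((¬b) → ((((¬d) → b) → (v → ((((¬d) → (¬v)) → (v → ((((¬d) → (¬v)) → (¬v)) ∧ ((¬((¬d) → (¬v))) → (¬v))))) ∧ ((¬((¬d) → (¬v))) → (v → ((((¬d) → (¬v)) → (¬v)) ∧ ((¬((¬d) → (¬v))) → (¬v)))))))) ∧ ((¬((¬d) → b)) → (((¬b) → ((((¬d) → b) → (v → ((((¬d) → (¬v)) → (¬v)) ∧ ((¬((¬d) → (¬v))) → (¬v))))) ∧ ((¬((¬d) → b)) → (((¬b) → ((((¬d) → b) → (¬v)) ∧ ((¬((¬d) → b)) → (b ∧ (¬v))))) ∧ (b → (¬v)))))) ∧ (b → (¬v)))))) ∧ (b → (¬v))
Answer: WP = ((¬b) → ((((¬d) → b) → (v → ((((¬d) → (¬v)) → (v → ((((¬d) → (¬v)) → (¬v)) ∧ ((¬((¬d) → (¬v))) → (¬v))))) ∧ ((¬((¬d) → (¬v))) → (v → ((((¬d) → (¬v)) → (¬v)) ∧ ((¬((¬d) → (¬v))) → (¬v)))))))) ∧ ((¬((¬d) → b)) → (((¬b) → ((((¬d) → b) → (v → ((((¬d) → (¬v)) → (¬v)) ∧ ((¬((¬d) → (¬v))) → (¬v))))) ∧ ((¬((¬d) → b)) → (((¬b) → ((((¬d) → b) → (¬v)) ∧ ((¬((¬d) → b)) → (b ∧ (¬v))))) ∧ (b → (¬v)))))) ∧ (b → (¬v)))))) ∧ (b → (¬v))


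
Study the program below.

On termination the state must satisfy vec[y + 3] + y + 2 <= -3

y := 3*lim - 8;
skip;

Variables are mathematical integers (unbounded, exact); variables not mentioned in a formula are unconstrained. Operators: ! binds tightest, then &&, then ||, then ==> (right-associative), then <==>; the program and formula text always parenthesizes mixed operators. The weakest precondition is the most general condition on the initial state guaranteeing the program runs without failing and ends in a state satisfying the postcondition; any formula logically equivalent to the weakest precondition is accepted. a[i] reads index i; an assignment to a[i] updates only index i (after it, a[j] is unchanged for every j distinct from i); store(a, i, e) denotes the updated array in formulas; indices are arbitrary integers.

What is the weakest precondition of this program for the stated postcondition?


Working backward. After the program, the postcondition vec[y + 3] + y + 2 <= -3 must hold; in canonical form it is vec[y + 3] + y <= -5.
Before skip: vec[y + 3] + y <= -5
Before y := 3*lim - 8: vec[3*lim - 5] + 3*lim <= 3
Answer: WP = vec[3*lim - 5] + 3*lim <= 3


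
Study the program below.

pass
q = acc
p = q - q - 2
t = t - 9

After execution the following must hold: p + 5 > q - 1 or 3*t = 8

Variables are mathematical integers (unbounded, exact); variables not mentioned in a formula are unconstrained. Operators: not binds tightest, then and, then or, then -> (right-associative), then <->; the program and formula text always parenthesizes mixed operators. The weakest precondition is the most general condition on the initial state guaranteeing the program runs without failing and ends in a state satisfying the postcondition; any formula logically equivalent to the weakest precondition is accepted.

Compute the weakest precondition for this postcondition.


Working backward. After the program, the postcondition p + 5 > q - 1 or 3*t = 8 must hold; in canonical form it is p > q - 6 or 3*t = 8.
Before t := t - 9: p > q - 6 or 3*t = 35
Before p := q - q - 2: q < 4 or 3*t = 35
Before q := acc: acc < 4 or 3*t = 35
Before skip: acc < 4 or 3*t = 35
Answer: WP = acc < 4 or 3*t = 35


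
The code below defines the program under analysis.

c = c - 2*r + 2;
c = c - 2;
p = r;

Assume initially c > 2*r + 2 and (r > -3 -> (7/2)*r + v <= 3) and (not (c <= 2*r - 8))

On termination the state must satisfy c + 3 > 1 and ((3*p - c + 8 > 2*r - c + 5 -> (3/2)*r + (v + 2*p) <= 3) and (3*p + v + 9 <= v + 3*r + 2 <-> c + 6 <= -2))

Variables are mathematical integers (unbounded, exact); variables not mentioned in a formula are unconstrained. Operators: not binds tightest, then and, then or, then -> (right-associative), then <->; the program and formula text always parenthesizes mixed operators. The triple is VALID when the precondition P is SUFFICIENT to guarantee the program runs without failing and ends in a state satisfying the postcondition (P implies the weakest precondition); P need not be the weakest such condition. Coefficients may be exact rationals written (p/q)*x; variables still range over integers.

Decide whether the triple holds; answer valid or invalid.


Working backward. After the program, the postcondition c + 3 > 1 and ((3*p - c + 8 > 2*r - c + 5 -> (3/2)*r + (v + 2*p) <= 3) and (3*p + v + 9 <= v + 3*r + 2 <-> c + 6 <= -2)) must hold; in canonical form it is c > -2 and (3*p > 2*r - 3 -> 2*p + (3/2)*r + v <= 3) and (3*p <= 3*r - 7 <-> c <= -8).
Before p := r: c > -2 and (r > -3 -> (7/2)*r + v <= 3) and (not (c <= -8))
Before c := c - 2: c > 0 and (r > -3 -> (7/2)*r + v <= 3) and (not (c <= -6))
Before c := c - 2*r + 2: c > 2*r - 2 and (r > -3 -> (7/2)*r + v <= 3) and (not (c <= 2*r - 8))
The weakest precondition is c > 2*r - 2 and (r > -3 -> (7/2)*r + v <= 3) and (not (c <= 2*r - 8)).
Check whether c > 2*r + 2 and (r > -3 -> (7/2)*r + v <= 3) and (not (c <= 2*r - 8)) implies it.
Every state satisfying the precondition satisfies the weakest precondition: the implication holds.
Answer: valid


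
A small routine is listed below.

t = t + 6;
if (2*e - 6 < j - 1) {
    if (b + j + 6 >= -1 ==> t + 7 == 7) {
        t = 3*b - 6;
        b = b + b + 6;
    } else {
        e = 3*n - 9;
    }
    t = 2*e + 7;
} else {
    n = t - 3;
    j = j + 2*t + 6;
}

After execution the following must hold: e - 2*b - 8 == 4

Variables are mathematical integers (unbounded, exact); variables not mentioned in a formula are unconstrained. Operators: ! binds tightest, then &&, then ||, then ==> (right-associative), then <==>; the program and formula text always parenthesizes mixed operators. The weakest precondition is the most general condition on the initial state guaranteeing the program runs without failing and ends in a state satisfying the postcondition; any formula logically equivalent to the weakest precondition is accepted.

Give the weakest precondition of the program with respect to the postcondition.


Working backward. After the program, the postcondition e - 2*b - 8 == 4 must hold; in canonical form it is e == 2*b + 12.
Then branch requires ((b + j >= -7 ==> t == 0) ==> e == 4*b + 24) && ((!(b + j >= -7 ==> t == 0)) ==> 3*n == 2*b + 21); else branch requires e == 2*b + 12.
Before the if: (2*e < j + 5 ==> (((b + j >= -7 ==> t == 0) ==> e == 4*b + 24) && ((!(b + j >= -7 ==> t == 0)) ==> 3*n == 2*b + 21))) && ((!(2*e < j + 5)) ==> e == 2*b + 12)
Before t := t + 6: (2*e < j + 5 ==> (((b + j >= -7 ==> t == -6) ==> e == 4*b + 24) && ((!(b + j >= -7 ==> t == -6)) ==> 3*n == 2*b + 21))) && ((!(2*e < j + 5)) ==> e == 2*b + 12)
Answer: WP = (2*e < j + 5 ==> (((b + j >= -7 ==> t == -6) ==> e == 4*b + 24) && ((!(b + j >= -7 ==> t == -6)) ==> 3*n == 2*b + 21))) && ((!(2*e < j + 5)) ==> e == 2*b + 12)


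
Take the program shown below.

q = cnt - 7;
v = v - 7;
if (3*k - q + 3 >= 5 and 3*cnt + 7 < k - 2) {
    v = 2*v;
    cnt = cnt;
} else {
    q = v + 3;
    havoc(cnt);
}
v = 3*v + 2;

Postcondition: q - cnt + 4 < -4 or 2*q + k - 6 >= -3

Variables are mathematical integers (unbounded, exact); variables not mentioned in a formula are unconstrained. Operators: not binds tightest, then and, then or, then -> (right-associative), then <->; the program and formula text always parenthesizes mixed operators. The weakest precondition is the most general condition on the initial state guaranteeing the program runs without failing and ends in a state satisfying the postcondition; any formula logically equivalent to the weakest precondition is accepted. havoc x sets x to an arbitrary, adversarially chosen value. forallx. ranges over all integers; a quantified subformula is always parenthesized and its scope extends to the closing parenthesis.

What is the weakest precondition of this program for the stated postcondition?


Working backward. After the program, the postcondition q - cnt + 4 < -4 or 2*q + k - 6 >= -3 must hold; in canonical form it is q < cnt - 8 or k + 2*q >= 3.
Before v := 3*v + 2: q < cnt - 8 or k + 2*q >= 3
Then branch requires q < cnt - 8 or k + 2*q >= 3; else branch requires forall cnt_1. (v < cnt_1 - 11 or k + 2*v >= -3).
Before the if: ((3*k >= q + 2 and 3*cnt < k - 9) -> (q < cnt - 8 or k + 2*q >= 3)) and ((not (3*k >= q + 2 and 3*cnt < k - 9)) -> (forall cnt_1. (v < cnt_1 - 11 or k + 2*v >= -3)))
Before v := v - 7: ((3*k >= q + 2 and 3*cnt < k - 9) -> (q < cnt - 8 or k + 2*q >= 3)) and ((not (3*k >= q + 2 and 3*cnt < k - 9)) -> (forall cnt_1. (v < cnt_1 - 4 or k + 2*v >= 11)))
Before q := cnt - 7: ((3*k >= cnt - 5 and 3*cnt < k - 9) -> 2*cnt + k >= 17) and ((not (3*k >= cnt - 5 and 3*cnt < k - 9)) -> (forall cnt_1. (v < cnt_1 - 4 or k + 2*v >= 11)))
Answer: WP = ((3*k >= cnt - 5 and 3*cnt < k - 9) -> 2*cnt + k >= 17) and ((not (3*k >= cnt - 5 and 3*cnt < k - 9)) -> (forall cnt_1. (v < cnt_1 - 4 or k + 2*v >= 11)))


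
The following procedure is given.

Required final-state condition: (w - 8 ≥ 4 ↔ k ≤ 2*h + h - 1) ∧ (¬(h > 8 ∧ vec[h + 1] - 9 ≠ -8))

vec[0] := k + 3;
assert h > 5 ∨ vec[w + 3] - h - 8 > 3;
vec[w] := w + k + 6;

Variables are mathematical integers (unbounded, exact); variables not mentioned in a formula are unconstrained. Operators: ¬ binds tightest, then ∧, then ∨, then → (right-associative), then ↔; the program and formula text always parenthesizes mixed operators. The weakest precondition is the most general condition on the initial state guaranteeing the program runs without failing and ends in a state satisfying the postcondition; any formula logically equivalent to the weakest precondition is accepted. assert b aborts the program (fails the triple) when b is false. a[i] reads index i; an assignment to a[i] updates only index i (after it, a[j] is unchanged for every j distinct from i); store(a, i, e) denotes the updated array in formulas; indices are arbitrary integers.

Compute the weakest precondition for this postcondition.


Working backward. After the program, the postcondition (w - 8 ≥ 4 ↔ k ≤ 2*h + h - 1) ∧ (¬(h > 8 ∧ vec[h + 1] - 9 ≠ -8)) must hold; in canonical form it is (w ≥ 12 ↔ k ≤ 3*h - 1) ∧ (¬(h > 8 ∧ vec[h + 1] ≠ 1)).
Before vec[w] := w + k + 6: (w ≥ 12 ↔ k ≤ 3*h - 1) ∧ (¬(h > 8 ∧ store(vec, w, k + w + 6)[h + 1] ≠ 1))
Before assert h > 5 ∨ vec[w + 3] - h - 8 > 3: (h > 5 ∨ vec[w + 3] > h + 11) ∧ (w ≥ 12 ↔ k ≤ 3*h - 1) ∧ (¬(h > 8 ∧ store(vec, w, k + w + 6)[h + 1] ≠ 1))
Before vec[0] := k + 3: (h > 5 ∨ store(vec, 0, k + 3)[w + 3] > h + 11) ∧ (w ≥ 12 ↔ k ≤ 3*h - 1) ∧ (¬(h > 8 ∧ store(store(vec, 0, k + 3), w, k + w + 6)[h + 1] ≠ 1))
Answer: WP = (h > 5 ∨ store(vec, 0, k + 3)[w + 3] > h + 11) ∧ (w ≥ 12 ↔ k ≤ 3*h - 1) ∧ (¬(h > 8 ∧ store(store(vec, 0, k + 3), w, k + w + 6)[h + 1] ≠ 1))


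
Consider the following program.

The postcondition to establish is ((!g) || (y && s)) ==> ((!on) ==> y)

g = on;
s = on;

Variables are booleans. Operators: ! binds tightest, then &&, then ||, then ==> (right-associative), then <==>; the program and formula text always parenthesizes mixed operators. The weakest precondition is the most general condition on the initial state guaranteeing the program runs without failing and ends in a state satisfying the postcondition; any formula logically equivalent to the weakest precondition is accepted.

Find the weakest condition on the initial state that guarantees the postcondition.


Working backward. After the program, ((!g) || (y && s)) ==> ((!on) ==> y) must hold.
Before s := on: ((!g) || (y && on)) ==> ((!on) ==> y)
Before g := on: ((!on) || (y && on)) ==> ((!on) ==> y)
Answer: WP = ((!on) || (y && on)) ==> ((!on) ==> y)


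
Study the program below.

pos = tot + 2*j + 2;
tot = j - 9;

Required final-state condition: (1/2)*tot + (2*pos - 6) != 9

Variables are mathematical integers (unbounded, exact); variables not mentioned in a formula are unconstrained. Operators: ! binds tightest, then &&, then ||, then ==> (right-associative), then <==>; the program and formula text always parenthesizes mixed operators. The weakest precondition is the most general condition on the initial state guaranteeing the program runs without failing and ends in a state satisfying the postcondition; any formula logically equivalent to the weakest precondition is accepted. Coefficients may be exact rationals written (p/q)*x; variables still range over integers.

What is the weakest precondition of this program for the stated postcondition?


Working backward. After the program, the postcondition (1/2)*tot + (2*pos - 6) != 9 must hold; in canonical form it is 2*pos + (1/2)*tot != 15.
Before tot := j - 9: (1/2)*j + 2*pos != 39/2
Before pos := tot + 2*j + 2: (9/2)*j + 2*tot != 31/2
Answer: WP = (9/2)*j + 2*tot != 31/2


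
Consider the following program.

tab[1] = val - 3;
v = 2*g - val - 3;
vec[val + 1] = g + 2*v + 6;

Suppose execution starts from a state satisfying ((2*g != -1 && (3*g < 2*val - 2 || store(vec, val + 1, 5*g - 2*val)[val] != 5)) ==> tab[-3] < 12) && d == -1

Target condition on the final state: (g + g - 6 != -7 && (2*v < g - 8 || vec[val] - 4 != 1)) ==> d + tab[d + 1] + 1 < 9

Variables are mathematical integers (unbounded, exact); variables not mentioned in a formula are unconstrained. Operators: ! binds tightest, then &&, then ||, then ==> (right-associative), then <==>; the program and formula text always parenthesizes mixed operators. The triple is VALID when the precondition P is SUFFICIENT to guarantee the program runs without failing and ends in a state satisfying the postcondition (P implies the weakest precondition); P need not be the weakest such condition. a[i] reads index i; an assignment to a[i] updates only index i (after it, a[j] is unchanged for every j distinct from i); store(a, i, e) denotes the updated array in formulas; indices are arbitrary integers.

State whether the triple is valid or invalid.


Working backward. After the program, the postcondition (g + g - 6 != -7 && (2*v < g - 8 || vec[val] - 4 != 1)) ==> d + tab[d + 1] + 1 < 9 must hold; in canonical form it is (2*g != -1 && (2*v < g - 8 || vec[val] != 5)) ==> tab[d + 1] + d < 8.
Before vec[val + 1] := g + 2*v + 6: (2*g != -1 && (2*v < g - 8 || store(vec, val + 1, g + 2*v + 6)[val] != 5)) ==> tab[d + 1] + d < 8
Before v := 2*g - val - 3: (2*g != -1 && (3*g < 2*val - 2 || store(vec, val + 1, 5*g - 2*val)[val] != 5)) ==> tab[d + 1] + d < 8
Before tab[1] := val - 3: (2*g != -1 && (3*g < 2*val - 2 || store(vec, val + 1, 5*g - 2*val)[val] != 5)) ==> store(tab, 1, val - 3)[d + 1] + d < 8
The weakest precondition is (2*g != -1 && (3*g < 2*val - 2 || store(vec, val + 1, 5*g - 2*val)[val] != 5)) ==> store(tab, 1, val - 3)[d + 1] + d < 8.
Check whether ((2*g != -1 && (3*g < 2*val - 2 || store(vec, val + 1, 5*g - 2*val)[val] != 5)) ==> tab[-3] < 12) && d == -1 implies it.
Countermodel: at the initial state d = -1, g = -1, tab = {[-3] = -7040, [0] = 9, [1] = -7040, elsewhere -7040}, val = 0, vec = {[-3] = 5, [0] = 5, [1] = 5, elsewhere 5}, the precondition holds but the weakest precondition fails.
Answer: invalid


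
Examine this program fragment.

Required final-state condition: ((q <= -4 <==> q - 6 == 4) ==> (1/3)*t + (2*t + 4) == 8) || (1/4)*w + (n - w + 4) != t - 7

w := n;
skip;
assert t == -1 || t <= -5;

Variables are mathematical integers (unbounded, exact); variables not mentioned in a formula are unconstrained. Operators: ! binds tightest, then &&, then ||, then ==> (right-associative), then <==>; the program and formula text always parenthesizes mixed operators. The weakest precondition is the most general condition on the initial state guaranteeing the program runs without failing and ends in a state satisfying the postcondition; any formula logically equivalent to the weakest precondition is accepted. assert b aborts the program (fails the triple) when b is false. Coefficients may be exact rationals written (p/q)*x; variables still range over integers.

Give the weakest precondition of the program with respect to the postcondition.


Working backward. After the program, the postcondition ((q <= -4 <==> q - 6 == 4) ==> (1/3)*t + (2*t + 4) == 8) || (1/4)*w + (n - w + 4) != t - 7 must hold; in canonical form it is ((q <= -4 <==> q == 10) ==> (7/3)*t == 4) || n != t + (3/4)*w - 11.
Before assert t == -1 || t <= -5: (t == -1 || t <= -5) && (((q <= -4 <==> q == 10) ==> (7/3)*t == 4) || n != t + (3/4)*w - 11)
Before skip: (t == -1 || t <= -5) && (((q <= -4 <==> q == 10) ==> (7/3)*t == 4) || n != t + (3/4)*w - 11)
Before w := n: (t == -1 || t <= -5) && (((q <= -4 <==> q == 10) ==> (7/3)*t == 4) || (1/4)*n != t - 11)
Answer: WP = (t == -1 || t <= -5) && (((q <= -4 <==> q == 10) ==> (7/3)*t == 4) || (1/4)*n != t - 11)


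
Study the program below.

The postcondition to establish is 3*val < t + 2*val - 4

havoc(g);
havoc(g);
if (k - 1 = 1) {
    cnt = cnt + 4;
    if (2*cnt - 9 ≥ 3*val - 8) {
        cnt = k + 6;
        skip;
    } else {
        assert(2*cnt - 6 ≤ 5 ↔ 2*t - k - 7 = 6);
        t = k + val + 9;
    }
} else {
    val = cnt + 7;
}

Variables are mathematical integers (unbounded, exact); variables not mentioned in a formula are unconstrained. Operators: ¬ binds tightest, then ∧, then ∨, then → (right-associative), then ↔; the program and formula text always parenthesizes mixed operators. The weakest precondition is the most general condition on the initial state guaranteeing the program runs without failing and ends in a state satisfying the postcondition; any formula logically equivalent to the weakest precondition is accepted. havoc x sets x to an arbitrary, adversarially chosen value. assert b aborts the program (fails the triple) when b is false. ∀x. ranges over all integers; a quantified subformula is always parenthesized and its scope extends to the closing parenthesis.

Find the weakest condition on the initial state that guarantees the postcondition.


Working backward. After the program, the postcondition 3*val < t + 2*val - 4 must hold; in canonical form it is val < t - 4.
Then branch requires (2*cnt ≥ 3*val - 7 → val < t - 4) ∧ ((¬(2*cnt ≥ 3*val - 7)) → ((2*cnt ≤ 3 ↔ 2*t = k + 13) ∧ k > -5)); else branch requires cnt < t - 11.
Before the if: (k = 2 → ((2*cnt ≥ 3*val - 7 → val < t - 4) ∧ ((¬(2*cnt ≥ 3*val - 7)) → ((2*cnt ≤ 3 ↔ 2*t = k + 13) ∧ k > -5)))) ∧ ((¬(k = 2)) → cnt < t - 11)
Before havoc g: (k = 2 → ((2*cnt ≥ 3*val - 7 → val < t - 4) ∧ ((¬(2*cnt ≥ 3*val - 7)) → ((2*cnt ≤ 3 ↔ 2*t = k + 13) ∧ k > -5)))) ∧ ((¬(k = 2)) → cnt < t - 11)
Before havoc g: (k = 2 → ((2*cnt ≥ 3*val - 7 → val < t - 4) ∧ ((¬(2*cnt ≥ 3*val - 7)) → ((2*cnt ≤ 3 ↔ 2*t = k + 13) ∧ k > -5)))) ∧ ((¬(k = 2)) → cnt < t - 11)
Answer: WP = (k = 2 → ((2*cnt ≥ 3*val - 7 → val < t - 4) ∧ ((¬(2*cnt ≥ 3*val - 7)) → ((2*cnt ≤ 3 ↔ 2*t = k + 13) ∧ k > -5)))) ∧ ((¬(k = 2)) → cnt < t - 11)


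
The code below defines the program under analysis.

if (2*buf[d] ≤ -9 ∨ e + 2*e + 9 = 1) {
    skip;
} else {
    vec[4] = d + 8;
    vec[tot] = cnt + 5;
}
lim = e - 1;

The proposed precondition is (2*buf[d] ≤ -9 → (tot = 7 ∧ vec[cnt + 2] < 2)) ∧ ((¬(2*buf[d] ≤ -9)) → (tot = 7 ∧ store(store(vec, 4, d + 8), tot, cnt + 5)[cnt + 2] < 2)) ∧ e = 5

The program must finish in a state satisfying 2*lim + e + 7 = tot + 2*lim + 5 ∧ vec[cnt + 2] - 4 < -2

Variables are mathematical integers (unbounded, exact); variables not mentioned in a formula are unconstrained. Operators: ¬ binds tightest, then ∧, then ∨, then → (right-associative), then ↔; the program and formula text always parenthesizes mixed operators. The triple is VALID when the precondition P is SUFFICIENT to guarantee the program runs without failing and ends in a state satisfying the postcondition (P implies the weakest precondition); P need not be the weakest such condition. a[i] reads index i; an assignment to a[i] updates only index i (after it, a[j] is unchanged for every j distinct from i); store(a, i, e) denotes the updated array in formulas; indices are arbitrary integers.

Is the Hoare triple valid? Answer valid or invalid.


Working backward. After the program, the postcondition 2*lim + e + 7 = tot + 2*lim + 5 ∧ vec[cnt + 2] - 4 < -2 must hold; in canonical form it is e = tot - 2 ∧ vec[cnt + 2] < 2.
Before lim := e - 1: e = tot - 2 ∧ vec[cnt + 2] < 2
Then branch requires e = tot - 2 ∧ vec[cnt + 2] < 2; else branch requires e = tot - 2 ∧ store(store(vec, 4, d + 8), tot, cnt + 5)[cnt + 2] < 2.
Before the if: ((2*buf[d] ≤ -9 ∨ 3*e = -8) → (e = tot - 2 ∧ vec[cnt + 2] < 2)) ∧ ((¬(2*buf[d] ≤ -9 ∨ 3*e = -8)) → (e = tot - 2 ∧ store(store(vec, 4, d + 8), tot, cnt + 5)[cnt + 2] < 2))
The weakest precondition is ((2*buf[d] ≤ -9 ∨ 3*e = -8) → (e = tot - 2 ∧ vec[cnt + 2] < 2)) ∧ ((¬(2*buf[d] ≤ -9 ∨ 3*e = -8)) → (e = tot - 2 ∧ store(store(vec, 4, d + 8), tot, cnt + 5)[cnt + 2] < 2)).
Check whether (2*buf[d] ≤ -9 → (tot = 7 ∧ vec[cnt + 2] < 2)) ∧ ((¬(2*buf[d] ≤ -9)) → (tot = 7 ∧ store(store(vec, 4, d + 8), tot, cnt + 5)[cnt + 2] < 2)) ∧ e = 5 implies it.
Every state satisfying the precondition satisfies the weakest precondition: the implication holds.
Answer: valid


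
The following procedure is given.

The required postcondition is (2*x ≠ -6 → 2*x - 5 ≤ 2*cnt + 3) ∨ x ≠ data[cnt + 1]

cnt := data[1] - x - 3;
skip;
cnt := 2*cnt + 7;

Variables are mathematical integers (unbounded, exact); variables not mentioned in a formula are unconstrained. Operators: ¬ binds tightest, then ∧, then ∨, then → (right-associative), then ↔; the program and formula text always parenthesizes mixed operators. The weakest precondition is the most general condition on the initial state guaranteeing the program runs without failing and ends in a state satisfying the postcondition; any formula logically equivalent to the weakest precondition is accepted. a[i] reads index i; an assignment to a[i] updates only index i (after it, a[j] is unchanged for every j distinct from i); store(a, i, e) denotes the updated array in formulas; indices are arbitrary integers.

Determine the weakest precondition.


Working backward. After the program, the postcondition (2*x ≠ -6 → 2*x - 5 ≤ 2*cnt + 3) ∨ x ≠ data[cnt + 1] must hold; in canonical form it is (2*x ≠ -6 → 2*x ≤ 2*cnt + 8) ∨ x ≠ data[cnt + 1].
Before cnt := 2*cnt + 7: (2*x ≠ -6 → 2*x ≤ 4*cnt + 22) ∨ x ≠ data[2*cnt + 8]
Before skip: (2*x ≠ -6 → 2*x ≤ 4*cnt + 22) ∨ x ≠ data[2*cnt + 8]
Before cnt := data[1] - x - 3: (2*x ≠ -6 → 6*x ≤ 4*data[1] + 10) ∨ x ≠ data[2*data[1] - 2*x + 2]
Answer: WP = (2*x ≠ -6 → 6*x ≤ 4*data[1] + 10) ∨ x ≠ data[2*data[1] - 2*x + 2]


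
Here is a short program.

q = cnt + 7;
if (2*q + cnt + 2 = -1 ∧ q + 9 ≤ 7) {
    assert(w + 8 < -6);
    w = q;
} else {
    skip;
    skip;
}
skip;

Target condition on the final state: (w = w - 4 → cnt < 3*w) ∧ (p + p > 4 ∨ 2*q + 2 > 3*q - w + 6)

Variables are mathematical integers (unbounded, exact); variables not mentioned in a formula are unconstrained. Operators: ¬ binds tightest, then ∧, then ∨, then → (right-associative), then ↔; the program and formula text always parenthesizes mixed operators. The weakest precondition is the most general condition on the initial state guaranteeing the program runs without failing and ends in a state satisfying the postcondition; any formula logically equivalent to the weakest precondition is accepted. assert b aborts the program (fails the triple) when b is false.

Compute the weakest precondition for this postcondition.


Working backward. After the program, the postcondition (w = w - 4 → cnt < 3*w) ∧ (p + p > 4 ∨ 2*q + 2 > 3*q - w + 6) must hold; in canonical form it is 2*p > 4 ∨ w > q + 4.
Before skip: 2*p > 4 ∨ w > q + 4
Then branch requires w < -14 ∧ 2*p > 4; else branch requires 2*p > 4 ∨ w > q + 4.
Before the if: ((cnt + 2*q = -3 ∧ q ≤ -2) → (w < -14 ∧ 2*p > 4)) ∧ ((¬(cnt + 2*q = -3 ∧ q ≤ -2)) → (2*p > 4 ∨ w > q + 4))
Before q := cnt + 7: ((3*cnt = -17 ∧ cnt ≤ -9) → (w < -14 ∧ 2*p > 4)) ∧ ((¬(3*cnt = -17 ∧ cnt ≤ -9)) → (2*p > 4 ∨ w > cnt + 11))
Answer: WP = ((3*cnt = -17 ∧ cnt ≤ -9) → (w < -14 ∧ 2*p > 4)) ∧ ((¬(3*cnt = -17 ∧ cnt ≤ -9)) → (2*p > 4 ∨ w > cnt + 11))


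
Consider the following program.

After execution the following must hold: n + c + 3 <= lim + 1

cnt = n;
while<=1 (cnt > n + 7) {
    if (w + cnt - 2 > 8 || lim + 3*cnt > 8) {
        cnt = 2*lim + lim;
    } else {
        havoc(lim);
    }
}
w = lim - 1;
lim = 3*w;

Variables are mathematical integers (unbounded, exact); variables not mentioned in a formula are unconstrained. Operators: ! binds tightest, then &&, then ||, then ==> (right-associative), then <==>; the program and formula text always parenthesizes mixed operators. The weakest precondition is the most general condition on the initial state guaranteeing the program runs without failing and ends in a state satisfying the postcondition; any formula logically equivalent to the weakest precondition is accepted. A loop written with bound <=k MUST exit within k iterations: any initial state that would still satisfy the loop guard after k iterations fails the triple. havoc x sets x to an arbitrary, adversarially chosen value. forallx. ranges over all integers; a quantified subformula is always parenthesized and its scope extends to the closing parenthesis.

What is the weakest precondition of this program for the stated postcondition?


Working backward. After the program, the postcondition n + c + 3 <= lim + 1 must hold; in canonical form it is c + n <= lim - 2.
Before lim := 3*w: c + n <= 3*w - 2
Before w := lim - 1: c + n <= 3*lim - 5
Before the loop (bound <=1), unroll the exhaustion recursion (WP_0 = exit-now case; WP_j = one more guarded iteration, up to j = 1):
  WP_0: (!(cnt > n + 7)) && c + n <= 3*lim - 5
  WP_1: (cnt > n + 7 ==> (((cnt + w > 10 || 3*cnt + lim > 8) ==> ((!(3*lim > n + 7)) && c + n <= 3*lim - 5)) && ((!(cnt + w > 10 || 3*cnt + lim > 8)) ==> (forall lim_1. ((!(cnt > n + 7)) && c + n <= 3*lim_1 - 5))))) && ((!(cnt > n + 7)) ==> c + n <= 3*lim - 5)
So before the loop: (cnt > n + 7 ==> (((cnt + w > 10 || 3*cnt + lim > 8) ==> ((!(3*lim > n + 7)) && c + n <= 3*lim - 5)) && ((!(cnt + w > 10 || 3*cnt + lim > 8)) ==> (forall lim_1. ((!(cnt > n + 7)) && c + n <= 3*lim_1 - 5))))) && ((!(cnt > n + 7)) ==> c + n <= 3*lim - 5)
Before cnt := n: c + n <= 3*lim - 5
Answer: WP = c + n <= 3*lim - 5


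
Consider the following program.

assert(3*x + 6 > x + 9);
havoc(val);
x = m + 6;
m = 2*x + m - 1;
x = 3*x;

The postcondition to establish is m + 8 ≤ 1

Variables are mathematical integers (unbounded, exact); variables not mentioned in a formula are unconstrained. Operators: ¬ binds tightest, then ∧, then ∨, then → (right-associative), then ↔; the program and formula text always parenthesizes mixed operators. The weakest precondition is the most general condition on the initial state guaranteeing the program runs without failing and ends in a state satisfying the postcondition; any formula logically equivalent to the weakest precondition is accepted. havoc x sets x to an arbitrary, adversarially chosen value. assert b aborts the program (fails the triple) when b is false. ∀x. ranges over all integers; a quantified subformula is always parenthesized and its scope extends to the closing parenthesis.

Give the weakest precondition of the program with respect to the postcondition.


Working backward. After the program, the postcondition m + 8 ≤ 1 must hold; in canonical form it is m ≤ -7.
Before x := 3*x: m ≤ -7
Before m := 2*x + m - 1: m + 2*x ≤ -6
Before x := m + 6: 3*m ≤ -18
Before havoc val: 3*m ≤ -18
Before assert 3*x + 6 > x + 9: 2*x > 3 ∧ 3*m ≤ -18
Answer: WP = 2*x > 3 ∧ 3*m ≤ -18


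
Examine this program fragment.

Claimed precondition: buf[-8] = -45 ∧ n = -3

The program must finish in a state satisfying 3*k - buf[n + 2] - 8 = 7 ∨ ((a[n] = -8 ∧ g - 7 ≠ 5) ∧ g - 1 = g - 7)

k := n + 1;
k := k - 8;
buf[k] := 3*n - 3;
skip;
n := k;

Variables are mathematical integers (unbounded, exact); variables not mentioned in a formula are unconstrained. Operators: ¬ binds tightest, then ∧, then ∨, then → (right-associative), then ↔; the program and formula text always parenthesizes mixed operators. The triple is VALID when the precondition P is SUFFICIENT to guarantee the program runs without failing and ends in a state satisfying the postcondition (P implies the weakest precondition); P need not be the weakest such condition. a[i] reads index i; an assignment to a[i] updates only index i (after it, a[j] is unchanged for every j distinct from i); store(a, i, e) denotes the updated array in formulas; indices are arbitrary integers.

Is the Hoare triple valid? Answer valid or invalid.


Working backward. After the program, the postcondition 3*k - buf[n + 2] - 8 = 7 ∨ ((a[n] = -8 ∧ g - 7 ≠ 5) ∧ g - 1 = g - 7) must hold; in canonical form it is 3*k = buf[n + 2] + 15.
Before n := k: 3*k = buf[k + 2] + 15
Before skip: 3*k = buf[k + 2] + 15
Before buf[k] := 3*n - 3: 3*k = store(buf, k, 3*n - 3)[k + 2] + 15
Before k := k - 8: 3*k = store(buf, k - 8, 3*n - 3)[k - 6] + 39
Before k := n + 1: 3*n = store(buf, n - 7, 3*n - 3)[n - 5] + 36
The weakest precondition is 3*n = store(buf, n - 7, 3*n - 3)[n - 5] + 36.
Check whether buf[-8] = -45 ∧ n = -3 implies it.
Every state satisfying the precondition satisfies the weakest precondition: the implication holds.
Answer: valid


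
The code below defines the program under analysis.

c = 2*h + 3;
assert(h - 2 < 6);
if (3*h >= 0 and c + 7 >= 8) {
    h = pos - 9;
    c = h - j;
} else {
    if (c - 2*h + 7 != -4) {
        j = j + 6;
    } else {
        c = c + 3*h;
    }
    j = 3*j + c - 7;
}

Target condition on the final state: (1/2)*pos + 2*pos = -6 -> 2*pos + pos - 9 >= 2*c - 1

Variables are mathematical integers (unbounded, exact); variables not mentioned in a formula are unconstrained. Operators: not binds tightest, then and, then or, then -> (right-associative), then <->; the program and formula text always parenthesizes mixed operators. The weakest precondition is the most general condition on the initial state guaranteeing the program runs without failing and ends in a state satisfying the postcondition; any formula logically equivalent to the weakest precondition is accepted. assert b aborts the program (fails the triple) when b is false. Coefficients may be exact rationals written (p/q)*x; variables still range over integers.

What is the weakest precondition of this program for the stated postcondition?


Working backward. After the program, the postcondition (1/2)*pos + 2*pos = -6 -> 2*pos + pos - 9 >= 2*c - 1 must hold; in canonical form it is (5/2)*pos = -6 -> 3*pos >= 2*c + 8.
Then branch requires (5/2)*pos = -6 -> 2*j + pos >= -10; else branch requires (c != 2*h - 11 -> ((5/2)*pos = -6 -> 3*pos >= 2*c + 8)) and ((not (c != 2*h - 11)) -> ((5/2)*pos = -6 -> 3*pos >= 2*c + 6*h + 8)).
Before the if: ((3*h >= 0 and c >= 1) -> ((5/2)*pos = -6 -> 2*j + pos >= -10)) and ((not (3*h >= 0 and c >= 1)) -> ((c != 2*h - 11 -> ((5/2)*pos = -6 -> 3*pos >= 2*c + 8)) and ((not (c != 2*h - 11)) -> ((5/2)*pos = -6 -> 3*pos >= 2*c + 6*h + 8))))
Before assert h - 2 < 6: h < 8 and ((3*h >= 0 and c >= 1) -> ((5/2)*pos = -6 -> 2*j + pos >= -10)) and ((not (3*h >= 0 and c >= 1)) -> ((c != 2*h - 11 -> ((5/2)*pos = -6 -> 3*pos >= 2*c + 8)) and ((not (c != 2*h - 11)) -> ((5/2)*pos = -6 -> 3*pos >= 2*c + 6*h + 8))))
Before c := 2*h + 3: h < 8 and ((3*h >= 0 and 2*h >= -2) -> ((5/2)*pos = -6 -> 2*j + pos >= -10)) and ((not (3*h >= 0 and 2*h >= -2)) -> ((5/2)*pos = -6 -> 3*pos >= 4*h + 14))
Answer: WP = h < 8 and ((3*h >= 0 and 2*h >= -2) -> ((5/2)*pos = -6 -> 2*j + pos >= -10)) and ((not (3*h >= 0 and 2*h >= -2)) -> ((5/2)*pos = -6 -> 3*pos >= 4*h + 14))


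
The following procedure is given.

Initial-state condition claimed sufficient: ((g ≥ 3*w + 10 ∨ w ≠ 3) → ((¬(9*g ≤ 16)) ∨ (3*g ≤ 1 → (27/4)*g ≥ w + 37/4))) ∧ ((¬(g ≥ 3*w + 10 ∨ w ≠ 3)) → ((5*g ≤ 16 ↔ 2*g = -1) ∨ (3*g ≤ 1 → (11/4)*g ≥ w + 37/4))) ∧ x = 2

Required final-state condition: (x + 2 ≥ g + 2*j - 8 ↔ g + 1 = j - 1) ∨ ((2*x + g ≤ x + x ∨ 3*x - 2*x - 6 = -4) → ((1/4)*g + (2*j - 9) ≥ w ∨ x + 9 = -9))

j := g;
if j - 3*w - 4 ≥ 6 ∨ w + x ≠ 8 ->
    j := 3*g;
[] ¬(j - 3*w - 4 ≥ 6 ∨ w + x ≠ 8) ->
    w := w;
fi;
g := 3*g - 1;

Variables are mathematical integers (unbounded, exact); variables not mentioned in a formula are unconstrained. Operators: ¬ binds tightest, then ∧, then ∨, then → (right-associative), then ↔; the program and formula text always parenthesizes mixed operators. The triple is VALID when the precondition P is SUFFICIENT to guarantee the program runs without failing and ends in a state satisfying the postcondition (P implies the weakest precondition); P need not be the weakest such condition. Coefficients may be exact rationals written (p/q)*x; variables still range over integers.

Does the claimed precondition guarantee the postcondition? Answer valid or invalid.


Working backward. After the program, the postcondition (x + 2 ≥ g + 2*j - 8 ↔ g + 1 = j - 1) ∨ ((2*x + g ≤ x + x ∨ 3*x - 2*x - 6 = -4) → ((1/4)*g + (2*j - 9) ≥ w ∨ x + 9 = -9)) must hold; in canonical form it is (x ≥ g + 2*j - 10 ↔ g = j - 2) ∨ ((g ≤ 0 ∨ x = 2) → ((1/4)*g + 2*j ≥ w + 9 ∨ x = -18)).
Before g := 3*g - 1: (x ≥ 3*g + 2*j - 11 ↔ 3*g = j - 1) ∨ ((3*g ≤ 1 ∨ x = 2) → ((3/4)*g + 2*j ≥ w + 37/4 ∨ x = -18))
Then branch requires (¬(x ≥ 9*g - 11)) ∨ ((3*g ≤ 1 ∨ x = 2) → ((27/4)*g ≥ w + 37/4 ∨ x = -18)); else branch requires (x ≥ 3*g + 2*j - 11 ↔ 3*g = j - 1) ∨ ((3*g ≤ 1 ∨ x = 2) → ((3/4)*g + 2*j ≥ w + 37/4 ∨ x = -18)).
Before the if: ((j ≥ 3*w + 10 ∨ w + x ≠ 8) → ((¬(x ≥ 9*g - 11)) ∨ ((3*g ≤ 1 ∨ x = 2) → ((27/4)*g ≥ w + 37/4 ∨ x = -18)))) ∧ ((¬(j ≥ 3*w + 10 ∨ w + x ≠ 8)) → ((x ≥ 3*g + 2*j - 11 ↔ 3*g = j - 1) ∨ ((3*g ≤ 1 ∨ x = 2) → ((3/4)*g + 2*j ≥ w + 37/4 ∨ x = -18))))
Before j := g: ((g ≥ 3*w + 10 ∨ w + x ≠ 8) → ((¬(x ≥ 9*g - 11)) ∨ ((3*g ≤ 1 ∨ x = 2) → ((27/4)*g ≥ w + 37/4 ∨ x = -18)))) ∧ ((¬(g ≥ 3*w + 10 ∨ w + x ≠ 8)) → ((x ≥ 5*g - 11 ↔ 2*g = -1) ∨ ((3*g ≤ 1 ∨ x = 2) → ((11/4)*g ≥ w + 37/4 ∨ x = -18))))
The weakest precondition is ((g ≥ 3*w + 10 ∨ w + x ≠ 8) → ((¬(x ≥ 9*g - 11)) ∨ ((3*g ≤ 1 ∨ x = 2) → ((27/4)*g ≥ w + 37/4 ∨ x = -18)))) ∧ ((¬(g ≥ 3*w + 10 ∨ w + x ≠ 8)) → ((x ≥ 5*g - 11 ↔ 2*g = -1) ∨ ((3*g ≤ 1 ∨ x = 2) → ((11/4)*g ≥ w + 37/4 ∨ x = -18)))).
Check whether ((g ≥ 3*w + 10 ∨ w ≠ 3) → ((¬(9*g ≤ 16)) ∨ (3*g ≤ 1 → (27/4)*g ≥ w + 37/4))) ∧ ((¬(g ≥ 3*w + 10 ∨ w ≠ 3)) → ((5*g ≤ 16 ↔ 2*g = -1) ∨ (3*g ≤ 1 → (11/4)*g ≥ w + 37/4))) ∧ x = 2 implies it.
Countermodel: at the initial state g = 2, w = 6, x = 2, the precondition holds but the weakest precondition fails.
Answer: invalid
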